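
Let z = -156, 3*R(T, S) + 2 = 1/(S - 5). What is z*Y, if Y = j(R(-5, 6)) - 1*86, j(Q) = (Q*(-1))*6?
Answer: 13104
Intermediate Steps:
R(T, S) = -⅔ + 1/(3*(-5 + S)) (R(T, S) = -⅔ + 1/(3*(S - 5)) = -⅔ + 1/(3*(-5 + S)))
j(Q) = -6*Q (j(Q) = -Q*6 = -6*Q)
Y = -84 (Y = -2*(11 - 2*6)/(-5 + 6) - 1*86 = -2*(11 - 12)/1 - 86 = -2*(-1) - 86 = -6*(-⅓) - 86 = 2 - 86 = -84)
z*Y = -156*(-84) = 13104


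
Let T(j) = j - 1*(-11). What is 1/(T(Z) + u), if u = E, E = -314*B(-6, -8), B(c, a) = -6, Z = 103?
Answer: 1/1998 ≈ 0.00050050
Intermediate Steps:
T(j) = 11 + j (T(j) = j + 11 = 11 + j)
E = 1884 (E = -314*(-6) = 1884)
u = 1884
1/(T(Z) + u) = 1/((11 + 103) + 1884) = 1/(114 + 1884) = 1/1998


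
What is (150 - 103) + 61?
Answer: 108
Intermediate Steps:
(150 - 103) + 61 = 47 + 61 = 108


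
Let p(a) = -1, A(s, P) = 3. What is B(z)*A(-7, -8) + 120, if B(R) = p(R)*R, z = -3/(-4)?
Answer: 471/4 ≈ 117.75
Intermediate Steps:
z = ¾ (z = -3*(-¼) = ¾ ≈ 0.75000)
B(R) = -R
B(z)*A(-7, -8) + 120 = -1*¾*3 + 120 = -¾*3 + 120 = -9/4 + 120 = 471/4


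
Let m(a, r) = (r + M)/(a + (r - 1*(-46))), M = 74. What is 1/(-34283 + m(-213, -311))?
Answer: -478/16387037 ≈ -2.9169e-5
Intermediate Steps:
m(a, r) = (74 + r)/(46 + a + r) (m(a, r) = (r + 74)/(a + (r - 1*(-46))) = (74 + r)/(a + (r + 46)) = (74 + r)/(a + (46 + r)) = (74 + r)/(46 + a + r))
1/(-34283 + m(-213, -311)) = 1/(-34283 + (74 - 311)/(46 - 213 - 311)) = 1/(-34283 - 237/(-478)) = 1/(-34283 - 1/478*(-237)) = 1/(-34283 + 237/478) = 1/(-16387037/478) = -478/16387037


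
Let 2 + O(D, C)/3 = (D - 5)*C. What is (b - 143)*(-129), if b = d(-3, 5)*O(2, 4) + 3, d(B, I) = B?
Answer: 1806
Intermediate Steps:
O(D, C) = -6 + 3*C*(-5 + D) (O(D, C) = -6 + 3*((D - 5)*C) = -6 + 3*((-5 + D)*C) = -6 + 3*(C*(-5 + D)) = -6 + 3*C*(-5 + D))
b = 129 (b = -3*(-6 - 15*4 + 3*4*2) + 3 = -3*(-6 - 60 + 24) + 3 = -3*(-42) + 3 = 126 + 3 = 129)
(b - 143)*(-129) = (129 - 143)*(-129) = -14*(-129) = 1806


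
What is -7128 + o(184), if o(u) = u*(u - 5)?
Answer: 25808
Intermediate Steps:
o(u) = u*(-5 + u)
-7128 + o(184) = -7128 + 184*(-5 + 184) = -7128 + 184*179 = -7128 + 32936 = 25808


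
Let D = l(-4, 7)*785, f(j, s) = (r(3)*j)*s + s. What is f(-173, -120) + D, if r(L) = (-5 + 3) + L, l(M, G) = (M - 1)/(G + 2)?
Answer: 181835/9 ≈ 20204.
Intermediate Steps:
l(M, G) = (-1 + M)/(2 + G)
r(L) = -2 + L
f(j, s) = s + j*s (f(j, s) = ((-2 + 3)*j)*s + s = (1*j)*s + s = j*s + s = s + j*s)
D = -3925/9 (D = ((-1 - 4)/(2 + 7))*785 = (-5/9)*785 = ((⅑)*(-5))*785 = -5/9*785 = -3925/9 ≈ -436.11)
f(-173, -120) + D = -120*(1 - 173) - 3925/9 = -120*(-172) - 3925/9 = 20640 - 3925/9 = 181835/9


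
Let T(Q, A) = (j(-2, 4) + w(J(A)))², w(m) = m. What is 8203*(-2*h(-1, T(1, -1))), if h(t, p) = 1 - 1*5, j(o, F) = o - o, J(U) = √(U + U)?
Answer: 65624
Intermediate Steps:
J(U) = √2*√U (J(U) = √(2*U) = √2*√U)
j(o, F) = 0
T(Q, A) = 2*A (T(Q, A) = (0 + √2*√A)² = (√2*√A)² = 2*A)
h(t, p) = -4 (h(t, p) = 1 - 5 = -4)
8203*(-2*h(-1, T(1, -1))) = 8203*(-2*(-4)) = 8203*8 = 65624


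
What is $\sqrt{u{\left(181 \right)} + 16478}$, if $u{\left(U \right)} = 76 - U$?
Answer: $\sqrt{16373} \approx 127.96$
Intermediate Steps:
$\sqrt{u{\left(181 \right)} + 16478} = \sqrt{\left(76 - 181\right) + 16478} = \sqrt{-105 + 16478} = \sqrt{16373}$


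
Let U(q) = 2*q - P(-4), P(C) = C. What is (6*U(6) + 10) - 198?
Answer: -92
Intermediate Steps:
U(q) = 4 + 2*q (U(q) = 2*q - 1*(-4) = 2*q + 4 = 4 + 2*q)
(6*U(6) + 10) - 198 = (6*(4 + 2*6) + 10) - 198 = (6*(4 + 12) + 10) - 198 = (6*16 + 10) - 198 = (96 + 10) - 198 = 106 - 198 = -92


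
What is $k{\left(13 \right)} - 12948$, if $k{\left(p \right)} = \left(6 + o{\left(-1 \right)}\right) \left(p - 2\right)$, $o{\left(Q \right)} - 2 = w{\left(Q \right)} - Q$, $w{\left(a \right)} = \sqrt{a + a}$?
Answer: $-12849 + 11 i \sqrt{2} \approx -12849.0 + 15.556 i$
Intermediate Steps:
$w{\left(a \right)} = \sqrt{2} \sqrt{a}$ ($w{\left(a \right)} = \sqrt{2 a} = \sqrt{2} \sqrt{a}$)
$o{\left(Q \right)} = 2 - Q + \sqrt{2} \sqrt{Q}$ ($o{\left(Q \right)} = 2 + \left(\sqrt{2} \sqrt{Q} - Q\right) = 2 + \left(- Q + \sqrt{2} \sqrt{Q}\right) = 2 - Q + \sqrt{2} \sqrt{Q}$)
$k{\left(p \right)} = \left(-2 + p\right) \left(9 + i \sqrt{2}\right)$ ($k{\left(p \right)} = \left(6 + \left(2 - -1 + \sqrt{2} \sqrt{-1}\right)\right) \left(p - 2\right) = \left(6 + \left(2 + 1 + \sqrt{2} i\right)\right) \left(-2 + p\right) = \left(6 + \left(2 + 1 + i \sqrt{2}\right)\right) \left(-2 + p\right) = \left(6 + \left(3 + i \sqrt{2}\right)\right) \left(-2 + p\right) = \left(9 + i \sqrt{2}\right) \left(-2 + p\right) = \left(-2 + p\right) \left(9 + i \sqrt{2}\right)$)
$k{\left(13 \right)} - 12948 = \left(-18 + 9 \cdot 13 - 2 i \sqrt{2} + i 13 \sqrt{2}\right) - 12948 = \left(-18 + 117 - 2 i \sqrt{2} + 13 i \sqrt{2}\right) - 12948 = \left(99 + 11 i \sqrt{2}\right) - 12948 = -12849 + 11 i \sqrt{2}$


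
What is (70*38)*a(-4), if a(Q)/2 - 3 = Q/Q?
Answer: 21280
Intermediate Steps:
a(Q) = 8 (a(Q) = 6 + 2*(Q/Q) = 6 + 2*1 = 6 + 2 = 8)
(70*38)*a(-4) = (70*38)*8 = 2660*8 = 21280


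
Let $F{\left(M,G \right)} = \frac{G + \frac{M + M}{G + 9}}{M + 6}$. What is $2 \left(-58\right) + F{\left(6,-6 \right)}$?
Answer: $- \frac{697}{6} \approx -116.17$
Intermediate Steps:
$F{\left(M,G \right)} = \frac{G + \frac{2 M}{9 + G}}{6 + M}$
$2 \left(-58\right) + F{\left(6,-6 \right)} = 2 \left(-58\right) + \frac{\left(-6\right)^{2} + 2 \cdot 6 + 9 \left(-6\right)}{54 + 6 \left(-6\right) + 9 \cdot 6 - 36} = -116 + \frac{36 + 12 - 54}{54 - 36 + 54 - 36} = -116 + \frac{1}{36} \left(-6\right) = -116 - \frac{1}{6} = - \frac{697}{6}$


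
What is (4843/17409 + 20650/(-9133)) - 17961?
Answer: -2856049551248/158996397 ≈ -17963.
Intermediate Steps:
(4843/17409 + 20650/(-9133)) - 17961 = (4843*(1/17409) + 20650*(-1/9133)) - 17961 = (4843/17409 - 20650/9133) - 17961 = -315264731/158996397 - 17961 = -2856049551248/158996397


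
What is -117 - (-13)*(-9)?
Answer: -234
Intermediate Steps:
-117 - (-13)*(-9) = -117 - 13*9 = -117 - 117 = -234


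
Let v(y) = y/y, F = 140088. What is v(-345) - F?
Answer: -140087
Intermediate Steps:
v(y) = 1
v(-345) - F = 1 - 1*140088 = 1 - 140088 = -140087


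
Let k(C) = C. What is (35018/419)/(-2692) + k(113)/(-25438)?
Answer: -127280751/3586592653 ≈ -0.035488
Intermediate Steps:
(35018/419)/(-2692) + k(113)/(-25438) = (35018/419)/(-2692) + 113/(-25438) = (35018*(1/419))*(-1/2692) + 113*(-1/25438) = (35018/419)*(-1/2692) - 113/25438 = -17509/563974 - 113/25438 = -127280751/3586592653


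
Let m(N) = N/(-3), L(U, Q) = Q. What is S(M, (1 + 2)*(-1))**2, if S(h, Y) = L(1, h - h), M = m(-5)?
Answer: 0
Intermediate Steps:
m(N) = -N/3 (m(N) = N*(-1/3) = -N/3)
M = 5/3 (M = -1/3*(-5) = 5/3 ≈ 1.6667)
S(h, Y) = 0 (S(h, Y) = h - h = 0)
S(M, (1 + 2)*(-1))**2 = 0**2 = 0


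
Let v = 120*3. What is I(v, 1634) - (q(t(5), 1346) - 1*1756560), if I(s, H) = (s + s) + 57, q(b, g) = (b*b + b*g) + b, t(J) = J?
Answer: 1750577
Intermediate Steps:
v = 360
q(b, g) = b + b² + b*g (q(b, g) = (b² + b*g) + b = b + b² + b*g)
I(s, H) = 57 + 2*s (I(s, H) = 2*s + 57 = 57 + 2*s)
I(v, 1634) - (q(t(5), 1346) - 1*1756560) = (57 + 2*360) - (5*(1 + 5 + 1346) - 1*1756560) = (57 + 720) - (5*1352 - 1756560) = 777 - (6760 - 1756560) = 777 - 1*(-1749800) = 777 + 1749800 = 1750577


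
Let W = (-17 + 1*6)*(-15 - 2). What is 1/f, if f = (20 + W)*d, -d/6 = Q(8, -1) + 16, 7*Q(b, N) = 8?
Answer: -7/149040 ≈ -4.6967e-5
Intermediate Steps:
Q(b, N) = 8/7 (Q(b, N) = (1/7)*8 = 8/7)
d = -720/7 (d = -6*(8/7 + 16) = -6*120/7 = -720/7 ≈ -102.86)
W = 187 (W = (-17 + 6)*(-17) = -11*(-17) = 187)
f = -149040/7 (f = (20 + 187)*(-720/7) = 207*(-720/7) = -149040/7 ≈ -21291.)
1/f = 1/(-149040/7) = -7/149040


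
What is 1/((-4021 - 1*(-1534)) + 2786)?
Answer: 1/299 ≈ 0.0033445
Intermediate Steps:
1/((-4021 - 1*(-1534)) + 2786) = 1/((-4021 + 1534) + 2786) = 1/(-2487 + 2786) = 1/299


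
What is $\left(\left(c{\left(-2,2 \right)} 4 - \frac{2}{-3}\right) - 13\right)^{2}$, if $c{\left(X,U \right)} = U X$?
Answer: $\frac{7225}{9} \approx 802.78$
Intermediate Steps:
$\left(\left(c{\left(-2,2 \right)} 4 - \frac{2}{-3}\right) - 13\right)^{2} = \left(\left(2 \left(-2\right) 4 - \frac{2}{-3}\right) - 13\right)^{2} = \left(\left(\left(-4\right) 4 - - \frac{2}{3}\right) - 13\right)^{2} = \left(\left(-16 + \frac{2}{3}\right) - 13\right)^{2} = \left(- \frac{46}{3} - 13\right)^{2} = \left(- \frac{85}{3}\right)^{2} = \frac{7225}{9}$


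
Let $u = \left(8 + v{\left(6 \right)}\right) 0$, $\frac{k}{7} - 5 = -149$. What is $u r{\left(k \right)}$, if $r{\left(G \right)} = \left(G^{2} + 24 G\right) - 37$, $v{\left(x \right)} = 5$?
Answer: $0$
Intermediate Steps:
$k = -1008$ ($k = 35 + 7 \left(-149\right) = 35 - 1043 = -1008$)
$r{\left(G \right)} = -37 + G^{2} + 24 G$
$u = 0$ ($u = \left(8 + 5\right) 0 = 13 \cdot 0 = 0$)
$u r{\left(k \right)} = 0 \left(-37 + \left(-1008\right)^{2} + 24 \left(-1008\right)\right) = 0 \left(-37 + 1016064 - 24192\right) = 0 \cdot 991835 = 0$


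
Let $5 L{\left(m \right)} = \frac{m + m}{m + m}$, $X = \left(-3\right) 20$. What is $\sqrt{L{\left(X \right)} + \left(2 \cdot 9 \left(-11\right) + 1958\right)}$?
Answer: $\frac{\sqrt{44005}}{5} \approx 41.955$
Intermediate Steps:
$X = -60$
$L{\left(m \right)} = \frac{1}{5}$ ($L{\left(m \right)} = \frac{\left(m + m\right) \frac{1}{m + m}}{5} = \frac{2 m \frac{1}{2 m}}{5} = \frac{1}{5} \cdot 1 = \frac{1}{5}$)
$\sqrt{L{\left(X \right)} + \left(2 \cdot 9 \left(-11\right) + 1958\right)} = \sqrt{\frac{1}{5} + \left(2 \cdot 9 \left(-11\right) + 1958\right)} = \sqrt{\frac{1}{5} + \left(18 \left(-11\right) + 1958\right)} = \sqrt{\frac{1}{5} + \left(-198 + 1958\right)} = \sqrt{\frac{1}{5} + 1760} = \sqrt{\frac{8801}{5}} = \frac{\sqrt{44005}}{5}$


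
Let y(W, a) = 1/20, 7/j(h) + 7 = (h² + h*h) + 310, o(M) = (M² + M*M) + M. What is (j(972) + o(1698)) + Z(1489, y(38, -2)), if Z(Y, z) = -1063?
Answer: 10898967321460/1889871 ≈ 5.7670e+6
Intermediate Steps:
o(M) = M + 2*M² (o(M) = (M² + M²) + M = 2*M² + M = M + 2*M²)
j(h) = 7/(303 + 2*h²) (j(h) = 7/(-7 + ((h² + h*h) + 310)) = 7/(-7 + ((h² + h²) + 310)) = 7/(-7 + (2*h² + 310)) = 7/(-7 + (310 + 2*h²)) = 7/(303 + 2*h²))
y(W, a) = 1/20
(j(972) + o(1698)) + Z(1489, y(38, -2)) = (7/(303 + 2*972²) + 1698*(1 + 2*1698)) - 1063 = (7/(303 + 2*944784) + 1698*(1 + 3396)) - 1063 = (7/(303 + 1889568) + 1698*3397) - 1063 = (7/1889871 + 5768106) - 1063 = 10900976254333/1889871 - 1063 = 10898967321460/1889871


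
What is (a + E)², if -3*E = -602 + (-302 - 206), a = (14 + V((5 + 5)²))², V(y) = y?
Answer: 178649956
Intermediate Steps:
a = 12996 (a = (14 + (5 + 5)²)² = (14 + 10²)² = (14 + 100)² = 114² = 12996)
E = 370 (E = -(-602 + (-302 - 206))/3 = -(-602 - 508)/3 = -⅓*(-1110) = 370)
(a + E)² = (12996 + 370)² = 13366² = 178649956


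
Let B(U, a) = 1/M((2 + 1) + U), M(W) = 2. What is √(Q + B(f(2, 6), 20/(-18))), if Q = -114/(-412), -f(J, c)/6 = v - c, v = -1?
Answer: 4*√515/103 ≈ 0.88131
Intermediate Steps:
f(J, c) = 6 + 6*c (f(J, c) = -6*(-1 - c) = 6 + 6*c)
Q = 57/206 (Q = -114*(-1/412) = 57/206 ≈ 0.27670)
B(U, a) = ½ (B(U, a) = 1/2 = ½)
√(Q + B(f(2, 6), 20/(-18))) = √(57/206 + ½) = √(80/103) = 4*√515/103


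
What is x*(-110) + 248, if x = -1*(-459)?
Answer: -50242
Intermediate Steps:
x = 459
x*(-110) + 248 = 459*(-110) + 248 = -50490 + 248 = -50242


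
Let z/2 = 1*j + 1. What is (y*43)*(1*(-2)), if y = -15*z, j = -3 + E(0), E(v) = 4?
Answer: 5160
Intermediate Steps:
j = 1 (j = -3 + 4 = 1)
z = 4 (z = 2*(1*1 + 1) = 2*(1 + 1) = 2*2 = 4)
y = -60 (y = -15*4 = -60)
(y*43)*(1*(-2)) = (-60*43)*(1*(-2)) = -2580*(-2) = 5160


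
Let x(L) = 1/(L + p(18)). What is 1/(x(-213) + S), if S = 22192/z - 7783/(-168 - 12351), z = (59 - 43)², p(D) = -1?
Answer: 200304/17487445 ≈ 0.011454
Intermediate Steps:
z = 256 (z = 16² = 256)
x(L) = 1/(-1 + L) (x(L) = 1/(L - 1) = 1/(-1 + L))
S = 17488381/200304 (S = 22192/256 - 7783/(-168 - 12351) = 22192*(1/256) - 7783/(-12519) = 1387/16 - 7783*(-1/12519) = 1387/16 + 7783/12519 = 17488381/200304 ≈ 87.309)
1/(x(-213) + S) = 1/(1/(-1 - 213) + 17488381/200304) = 1/(1/(-214) + 17488381/200304) = 1/(-1/214 + 17488381/200304) = 1/(17487445/200304) = 200304/17487445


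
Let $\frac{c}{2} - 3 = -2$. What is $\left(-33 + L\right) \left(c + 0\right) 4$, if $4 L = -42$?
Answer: $-348$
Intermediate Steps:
$c = 2$ ($c = 6 + 2 \left(-2\right) = 6 - 4 = 2$)
$L = - \frac{21}{2}$ ($L = \frac{1}{4} \left(-42\right) = - \frac{21}{2} \approx -10.5$)
$\left(-33 + L\right) \left(c + 0\right) 4 = \left(-33 - \frac{21}{2}\right) \left(2 + 0\right) 4 = - \frac{87 \cdot 2 \cdot 4}{2} = \left(- \frac{87}{2}\right) 8 = -348$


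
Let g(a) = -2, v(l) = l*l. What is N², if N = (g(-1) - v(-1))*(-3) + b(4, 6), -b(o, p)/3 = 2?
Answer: 9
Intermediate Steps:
v(l) = l²
b(o, p) = -6 (b(o, p) = -3*2 = -6)
N = 3 (N = (-2 - 1*(-1)²)*(-3) - 6 = (-2 - 1*1)*(-3) - 6 = (-2 - 1)*(-3) - 6 = -3*(-3) - 6 = 9 - 6 = 3)
N² = 3² = 9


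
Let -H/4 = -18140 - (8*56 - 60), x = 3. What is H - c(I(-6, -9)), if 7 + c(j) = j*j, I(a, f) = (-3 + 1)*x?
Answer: 74083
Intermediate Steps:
I(a, f) = -6 (I(a, f) = (-3 + 1)*3 = -2*3 = -6)
H = 74112 (H = -4*(-18140 - (8*56 - 60)) = -4*(-18140 - (448 - 60)) = -4*(-18140 - 1*388) = -4*(-18140 - 388) = -4*(-18528) = 74112)
c(j) = -7 + j² (c(j) = -7 + j*j = -7 + j²)
H - c(I(-6, -9)) = 74112 - (-7 + (-6)²) = 74112 - (-7 + 36) = 74112 - 1*29 = 74112 - 29 = 74083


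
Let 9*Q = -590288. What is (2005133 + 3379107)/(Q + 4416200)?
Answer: 6057270/4894439 ≈ 1.2376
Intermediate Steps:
Q = -590288/9 (Q = (1/9)*(-590288) = -590288/9 ≈ -65588.)
(2005133 + 3379107)/(Q + 4416200) = (2005133 + 3379107)/(-590288/9 + 4416200) = 5384240/(39155512/9) = 5384240*(9/39155512) = 6057270/4894439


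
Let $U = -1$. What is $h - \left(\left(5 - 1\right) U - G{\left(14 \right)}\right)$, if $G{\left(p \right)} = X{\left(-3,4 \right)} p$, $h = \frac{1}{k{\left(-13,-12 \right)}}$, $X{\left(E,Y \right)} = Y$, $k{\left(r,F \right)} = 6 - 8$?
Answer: $\frac{119}{2} \approx 59.5$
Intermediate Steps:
$k{\left(r,F \right)} = -2$ ($k{\left(r,F \right)} = 6 - 8 = -2$)
$h = - \frac{1}{2}$ ($h = \frac{1}{-2} = - \frac{1}{2} \approx -0.5$)
$G{\left(p \right)} = 4 p$
$h - \left(\left(5 - 1\right) U - G{\left(14 \right)}\right) = - \frac{1}{2} - \left(\left(5 - 1\right) \left(-1\right) - 4 \cdot 14\right) = - \frac{1}{2} - \left(4 \left(-1\right) - 56\right) = - \frac{1}{2} - \left(-4 - 56\right) = - \frac{1}{2} - -60 = - \frac{1}{2} + 60 = \frac{119}{2}$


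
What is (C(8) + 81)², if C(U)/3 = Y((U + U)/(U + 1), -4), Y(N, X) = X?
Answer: 4761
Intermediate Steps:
C(U) = -12 (C(U) = 3*(-4) = -12)
(C(8) + 81)² = (-12 + 81)² = 69² = 4761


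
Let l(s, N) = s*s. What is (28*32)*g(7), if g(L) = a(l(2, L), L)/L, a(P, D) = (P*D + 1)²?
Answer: 107648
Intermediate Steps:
l(s, N) = s²
a(P, D) = (1 + D*P)² (a(P, D) = (D*P + 1)² = (1 + D*P)²)
g(L) = (1 + 4*L)²/L (g(L) = (1 + L*2²)²/L = (1 + L*4)²/L = (1 + 4*L)²/L)
(28*32)*g(7) = (28*32)*((1 + 4*7)²/7) = 896*((1 + 28)²/7) = 896*((⅐)*29²) = 896*((⅐)*841) = 896*(841/7) = 107648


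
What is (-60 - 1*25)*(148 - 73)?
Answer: -6375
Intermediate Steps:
(-60 - 1*25)*(148 - 73) = (-60 - 25)*75 = -85*75 = -6375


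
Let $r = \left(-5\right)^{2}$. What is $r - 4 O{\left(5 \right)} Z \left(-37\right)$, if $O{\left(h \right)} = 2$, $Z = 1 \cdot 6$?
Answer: $44400$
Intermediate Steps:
$Z = 6$
$r = 25$
$r - 4 O{\left(5 \right)} Z \left(-37\right) = 25 \left(-4\right) 2 \cdot 6 \left(-37\right) = 25 \left(\left(-8\right) 6\right) \left(-37\right) = 25 \left(-48\right) \left(-37\right) = \left(-1200\right) \left(-37\right) = 44400$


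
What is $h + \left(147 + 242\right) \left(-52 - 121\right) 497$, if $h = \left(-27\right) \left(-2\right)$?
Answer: $-33446555$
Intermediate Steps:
$h = 54$
$h + \left(147 + 242\right) \left(-52 - 121\right) 497 = 54 + \left(147 + 242\right) \left(-52 - 121\right) 497 = 54 + 389 \left(-173\right) 497 = 54 - 33446609 = -33446555$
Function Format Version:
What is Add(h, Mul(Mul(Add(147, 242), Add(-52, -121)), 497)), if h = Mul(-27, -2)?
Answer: -33446555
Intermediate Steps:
h = 54
Add(h, Mul(Mul(Add(147, 242), Add(-52, -121)), 497)) = Add(54, Mul(Mul(Add(147, 242), Add(-52, -121)), 497)) = Add(54, Mul(Mul(389, -173), 497)) = Add(54, Mul(-67297, 497)) = Add(54, -33446609) = -33446555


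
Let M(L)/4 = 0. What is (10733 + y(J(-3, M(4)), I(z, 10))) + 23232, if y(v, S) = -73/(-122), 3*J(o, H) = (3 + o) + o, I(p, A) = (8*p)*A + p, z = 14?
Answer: 4143803/122 ≈ 33966.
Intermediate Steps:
M(L) = 0 (M(L) = 4*0 = 0)
I(p, A) = p + 8*A*p (I(p, A) = 8*A*p + p = p + 8*A*p)
J(o, H) = 1 + 2*o/3 (J(o, H) = ((3 + o) + o)/3 = (3 + 2*o)/3 = 1 + 2*o/3)
y(v, S) = 73/122 (y(v, S) = -73*(-1/122) = 73/122)
(10733 + y(J(-3, M(4)), I(z, 10))) + 23232 = (10733 + 73/122) + 23232 = 1309499/122 + 23232 = 4143803/122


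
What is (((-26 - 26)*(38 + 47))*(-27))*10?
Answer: 1193400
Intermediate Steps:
(((-26 - 26)*(38 + 47))*(-27))*10 = (-52*85*(-27))*10 = -4420*(-27)*10 = 119340*10 = 1193400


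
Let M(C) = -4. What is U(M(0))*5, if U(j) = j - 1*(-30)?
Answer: 130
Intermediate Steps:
U(j) = 30 + j (U(j) = j + 30 = 30 + j)
U(M(0))*5 = (30 - 4)*5 = 26*5 = 130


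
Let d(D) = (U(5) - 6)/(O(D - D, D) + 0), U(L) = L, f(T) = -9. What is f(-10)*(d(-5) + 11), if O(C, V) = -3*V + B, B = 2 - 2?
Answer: -492/5 ≈ -98.400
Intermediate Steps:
B = 0
O(C, V) = -3*V (O(C, V) = -3*V + 0 = -3*V)
d(D) = 1/(3*D) (d(D) = (5 - 6)/(-3*D + 0) = -1/((-3*D)) = -(-1)/(3*D) = 1/(3*D))
f(-10)*(d(-5) + 11) = -9*((1/3)/(-5) + 11) = -9*((1/3)*(-1/5) + 11) = -9*(-1/15 + 11) = -9*164/15 = -492/5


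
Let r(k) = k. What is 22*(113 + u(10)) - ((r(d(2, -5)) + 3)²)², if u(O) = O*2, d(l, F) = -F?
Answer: -1170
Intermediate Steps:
u(O) = 2*O
22*(113 + u(10)) - ((r(d(2, -5)) + 3)²)² = 22*(113 + 2*10) - ((-1*(-5) + 3)²)² = 22*(113 + 20) - ((5 + 3)²)² = 22*133 - (8²)² = 2926 - 1*64² = 2926 - 1*4096 = 2926 - 4096 = -1170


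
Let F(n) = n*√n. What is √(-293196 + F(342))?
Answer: √(-293196 + 1026*√38) ≈ 535.6*I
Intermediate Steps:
F(n) = n^(3/2)
√(-293196 + F(342)) = √(-293196 + 342^(3/2)) = √(-293196 + 1026*√38)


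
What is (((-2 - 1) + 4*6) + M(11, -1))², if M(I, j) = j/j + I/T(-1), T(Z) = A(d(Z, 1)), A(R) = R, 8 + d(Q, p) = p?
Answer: 20449/49 ≈ 417.33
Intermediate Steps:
d(Q, p) = -8 + p
T(Z) = -7 (T(Z) = -8 + 1 = -7)
M(I, j) = 1 - I/7 (M(I, j) = j/j + I/(-7) = 1 + I*(-⅐) = 1 - I/7)
(((-2 - 1) + 4*6) + M(11, -1))² = (((-2 - 1) + 4*6) + (1 - ⅐*11))² = ((-3 + 24) + (1 - 11/7))² = (21 - 4/7)² = (143/7)² = 20449/49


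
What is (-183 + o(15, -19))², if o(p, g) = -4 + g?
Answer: 42436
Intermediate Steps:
(-183 + o(15, -19))² = (-183 + (-4 - 19))² = (-183 - 23)² = (-206)² = 42436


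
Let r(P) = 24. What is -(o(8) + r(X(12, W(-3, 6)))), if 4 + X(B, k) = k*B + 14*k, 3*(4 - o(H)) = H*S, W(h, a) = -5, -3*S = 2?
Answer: -268/9 ≈ -29.778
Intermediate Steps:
S = -⅔ (S = -⅓*2 = -⅔ ≈ -0.66667)
o(H) = 4 + 2*H/9 (o(H) = 4 - H*(-2)/(3*3) = 4 - (-2)*H/9 = 4 + 2*H/9)
X(B, k) = -4 + 14*k + B*k (X(B, k) = -4 + (k*B + 14*k) = -4 + (B*k + 14*k) = -4 + (14*k + B*k) = -4 + 14*k + B*k)
-(o(8) + r(X(12, W(-3, 6)))) = -((4 + (2/9)*8) + 24) = -((4 + 16/9) + 24) = -(52/9 + 24) = -1*268/9 = -268/9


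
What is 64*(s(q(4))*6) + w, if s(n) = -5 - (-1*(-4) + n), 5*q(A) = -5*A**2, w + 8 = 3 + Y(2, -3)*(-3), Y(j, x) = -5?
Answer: 2698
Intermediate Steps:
w = 10 (w = -8 + (3 - 5*(-3)) = -8 + (3 + 15) = -8 + 18 = 10)
q(A) = -A**2 (q(A) = (-5*A**2)/5 = -A**2)
s(n) = -9 - n (s(n) = -5 - (4 + n) = -5 + (-4 - n) = -9 - n)
64*(s(q(4))*6) + w = 64*((-9 - (-1)*4**2)*6) + 10 = 64*((-9 - (-1)*16)*6) + 10 = 64*((-9 - 1*(-16))*6) + 10 = 64*((-9 + 16)*6) + 10 = 64*(7*6) + 10 = 64*42 + 10 = 2688 + 10 = 2698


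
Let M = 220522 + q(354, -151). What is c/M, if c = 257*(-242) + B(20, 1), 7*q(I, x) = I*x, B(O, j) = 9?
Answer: -87059/298040 ≈ -0.29211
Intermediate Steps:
q(I, x) = I*x/7 (q(I, x) = (I*x)/7 = I*x/7)
M = 1490200/7 (M = 220522 + (1/7)*354*(-151) = 220522 - 53454/7 = 1490200/7 ≈ 2.1289e+5)
c = -62185 (c = 257*(-242) + 9 = -62194 + 9 = -62185)
c/M = -62185/1490200/7 = -62185*7/1490200 = -87059/298040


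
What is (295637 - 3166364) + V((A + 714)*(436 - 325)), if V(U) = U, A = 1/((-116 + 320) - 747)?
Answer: -505256650/181 ≈ -2.7915e+6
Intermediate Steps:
A = -1/543 (A = 1/(204 - 747) = 1/(-543) = -1/543 ≈ -0.0018416)
(295637 - 3166364) + V((A + 714)*(436 - 325)) = (295637 - 3166364) + (-1/543 + 714)*(436 - 325) = -2870727 + (387701/543)*111 = -2870727 + 14344937/181 = -505256650/181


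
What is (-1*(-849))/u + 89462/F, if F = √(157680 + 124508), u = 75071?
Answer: 849/75071 + 44731*√70547/70547 ≈ 168.42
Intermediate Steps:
F = 2*√70547 (F = √282188 = 2*√70547 ≈ 531.21)
(-1*(-849))/u + 89462/F = -1*(-849)/75071 + 89462/((2*√70547)) = 849*(1/75071) + 89462*(√70547/141094) = 849/75071 + 44731*√70547/70547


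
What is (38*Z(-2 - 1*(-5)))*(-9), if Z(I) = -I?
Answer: 1026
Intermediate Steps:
(38*Z(-2 - 1*(-5)))*(-9) = (38*(-(-2 - 1*(-5))))*(-9) = (38*(-(-2 + 5)))*(-9) = (38*(-1*3))*(-9) = (38*(-3))*(-9) = -114*(-9) = 1026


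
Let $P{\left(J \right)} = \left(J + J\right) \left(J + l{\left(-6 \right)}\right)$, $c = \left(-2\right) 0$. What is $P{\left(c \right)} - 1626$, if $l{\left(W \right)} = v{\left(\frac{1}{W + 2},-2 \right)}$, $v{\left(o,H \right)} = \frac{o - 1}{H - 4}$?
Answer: $-1626$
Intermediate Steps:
$c = 0$
$v{\left(o,H \right)} = \frac{-1 + o}{-4 + H}$
$l{\left(W \right)} = \frac{1}{6} - \frac{1}{6 \left(2 + W\right)}$ ($l{\left(W \right)} = \frac{-1 + \frac{1}{W + 2}}{-4 - 2} = \frac{-1 + \frac{1}{2 + W}}{-6} = - \frac{-1 + \frac{1}{2 + W}}{6} = \frac{1}{6} - \frac{1}{6 \left(2 + W\right)}$)
$P{\left(J \right)} = 2 J \left(\frac{5}{24} + J\right)$ ($P{\left(J \right)} = \left(J + J\right) \left(J + \frac{1 - 6}{6 \left(2 - 6\right)}\right) = 2 J \left(J + \frac{1}{6} \frac{1}{-4} \left(-5\right)\right) = 2 J \left(J + \frac{1}{6} \left(- \frac{1}{4}\right) \left(-5\right)\right) = 2 J \left(J + \frac{5}{24}\right) = 2 J \left(\frac{5}{24} + J\right)$)
$P{\left(c \right)} - 1626 = \frac{1}{12} \cdot 0 \left(5 + 24 \cdot 0\right) - 1626 = \frac{1}{12} \cdot 0 \left(5 + 0\right) - 1626 = \frac{1}{12} \cdot 0 \cdot 5 - 1626 = 0 - 1626 = -1626$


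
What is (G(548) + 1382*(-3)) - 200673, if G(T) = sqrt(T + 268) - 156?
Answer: -204975 + 4*sqrt(51) ≈ -2.0495e+5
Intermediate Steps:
G(T) = -156 + sqrt(268 + T) (G(T) = sqrt(268 + T) - 156 = -156 + sqrt(268 + T))
(G(548) + 1382*(-3)) - 200673 = ((-156 + sqrt(268 + 548)) + 1382*(-3)) - 200673 = ((-156 + sqrt(816)) - 4146) - 200673 = ((-156 + 4*sqrt(51)) - 4146) - 200673 = (-4302 + 4*sqrt(51)) - 200673 = -204975 + 4*sqrt(51)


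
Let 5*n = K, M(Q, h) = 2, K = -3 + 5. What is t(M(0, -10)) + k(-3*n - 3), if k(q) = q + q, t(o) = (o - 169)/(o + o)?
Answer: -1003/20 ≈ -50.150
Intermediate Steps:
K = 2
n = ⅖ (n = (⅕)*2 = ⅖ ≈ 0.40000)
t(o) = (-169 + o)/(2*o) (t(o) = (-169 + o)/((2*o)) = (-169 + o)*(1/(2*o)) = (-169 + o)/(2*o))
k(q) = 2*q
t(M(0, -10)) + k(-3*n - 3) = (½)*(-169 + 2)/2 + 2*(-3*⅖ - 3) = (½)*(½)*(-167) + 2*(-6/5 - 3) = -167/4 + 2*(-21/5) = -167/4 - 42/5 = -1003/20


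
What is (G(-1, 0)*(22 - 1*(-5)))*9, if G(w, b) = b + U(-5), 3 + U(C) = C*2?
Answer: -3159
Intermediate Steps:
U(C) = -3 + 2*C (U(C) = -3 + C*2 = -3 + 2*C)
G(w, b) = -13 + b (G(w, b) = b + (-3 + 2*(-5)) = b + (-3 - 10) = b - 13 = -13 + b)
(G(-1, 0)*(22 - 1*(-5)))*9 = ((-13 + 0)*(22 - 1*(-5)))*9 = -13*(22 + 5)*9 = -13*27*9 = -351*9 = -3159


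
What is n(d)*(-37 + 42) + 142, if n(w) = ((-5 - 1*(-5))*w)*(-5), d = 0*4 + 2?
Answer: 142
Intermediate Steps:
d = 2 (d = 0 + 2 = 2)
n(w) = 0 (n(w) = ((-5 + 5)*w)*(-5) = (0*w)*(-5) = 0*(-5) = 0)
n(d)*(-37 + 42) + 142 = 0*(-37 + 42) + 142 = 0*5 + 142 = 0 + 142 = 142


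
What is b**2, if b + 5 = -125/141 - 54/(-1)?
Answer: 46022656/19881 ≈ 2314.9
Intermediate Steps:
b = 6784/141 (b = -5 + (-125/141 - 54/(-1)) = -5 + (-125*1/141 - 54*(-1)) = -5 + (-125/141 + 54) = -5 + 7489/141 = 6784/141 ≈ 48.113)
b**2 = (6784/141)**2 = 46022656/19881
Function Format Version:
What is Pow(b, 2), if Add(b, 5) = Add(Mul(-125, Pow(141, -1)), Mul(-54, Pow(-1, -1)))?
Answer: Rational(46022656, 19881) ≈ 2314.9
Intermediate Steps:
b = Rational(6784, 141) (b = Add(-5, Add(Mul(-125, Pow(141, -1)), Mul(-54, Pow(-1, -1)))) = Add(-5, Add(Mul(-125, Rational(1, 141)), Mul(-54, -1))) = Add(-5, Add(Rational(-125, 141), 54)) = Add(-5, Rational(7489, 141)) = Rational(6784, 141) ≈ 48.113)
Pow(b, 2) = Pow(Rational(6784, 141), 2) = Rational(46022656, 19881)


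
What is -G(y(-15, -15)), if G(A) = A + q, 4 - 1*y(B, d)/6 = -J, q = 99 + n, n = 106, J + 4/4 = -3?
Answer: -205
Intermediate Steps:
J = -4 (J = -1 - 3 = -4)
q = 205 (q = 99 + 106 = 205)
y(B, d) = 0 (y(B, d) = 24 - (-6)*(-4) = 24 - 6*4 = 24 - 24 = 0)
G(A) = 205 + A (G(A) = A + 205 = 205 + A)
-G(y(-15, -15)) = -(205 + 0) = -1*205 = -205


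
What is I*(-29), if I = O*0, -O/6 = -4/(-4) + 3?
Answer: 0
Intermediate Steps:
O = -24 (O = -6*(-4/(-4) + 3) = -6*(-4*(-1/4) + 3) = -6*(1 + 3) = -6*4 = -24)
I = 0 (I = -24*0 = 0)
I*(-29) = 0*(-29) = 0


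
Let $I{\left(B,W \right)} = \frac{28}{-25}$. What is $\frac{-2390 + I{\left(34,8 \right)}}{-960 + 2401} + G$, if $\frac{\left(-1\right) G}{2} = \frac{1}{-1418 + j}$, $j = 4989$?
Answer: $- \frac{213539288}{128645275} \approx -1.6599$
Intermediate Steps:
$I{\left(B,W \right)} = - \frac{28}{25}$ ($I{\left(B,W \right)} = 28 \left(- \frac{1}{25}\right) = - \frac{28}{25}$)
$G = - \frac{2}{3571}$ ($G = - \frac{2}{-1418 + 4989} = - \frac{2}{3571} \approx -0.00056007$)
$\frac{-2390 + I{\left(34,8 \right)}}{-960 + 2401} + G = \frac{-2390 - \frac{28}{25}}{-960 + 2401} - \frac{2}{3571} = - \frac{59778}{25 \cdot 1441} - \frac{2}{3571} = \left(- \frac{59778}{25}\right) \frac{1}{1441} - \frac{2}{3571} = - \frac{59778}{36025} - \frac{2}{3571} = - \frac{213539288}{128645275}$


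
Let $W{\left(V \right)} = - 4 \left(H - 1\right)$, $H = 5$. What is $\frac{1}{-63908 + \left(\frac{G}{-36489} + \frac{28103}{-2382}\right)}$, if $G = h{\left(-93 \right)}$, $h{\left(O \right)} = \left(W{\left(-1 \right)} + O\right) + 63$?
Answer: $- \frac{9657422}{617300451931} \approx -1.5645 \cdot 10^{-5}$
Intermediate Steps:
$W{\left(V \right)} = -16$ ($W{\left(V \right)} = - 4 \left(5 - 1\right) = \left(-4\right) 4 = -16$)
$h{\left(O \right)} = 47 + O$ ($h{\left(O \right)} = \left(-16 + O\right) + 63 = 47 + O$)
$G = -46$ ($G = 47 - 93 = -46$)
$\frac{1}{-63908 + \left(\frac{G}{-36489} + \frac{28103}{-2382}\right)} = \frac{1}{-63908 + \left(- \frac{46}{-36489} + \frac{28103}{-2382}\right)} = \frac{1}{-63908 + \left(\left(-46\right) \left(- \frac{1}{36489}\right) + 28103 \left(- \frac{1}{2382}\right)\right)} = \frac{1}{-63908 + \left(\frac{46}{36489} - \frac{28103}{2382}\right)} = \frac{1}{-63908 - \frac{113926755}{9657422}} = \frac{1}{- \frac{617300451931}{9657422}} = - \frac{9657422}{617300451931}$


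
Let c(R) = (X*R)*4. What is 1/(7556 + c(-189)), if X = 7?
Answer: 1/2264 ≈ 0.00044170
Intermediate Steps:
c(R) = 28*R (c(R) = (7*R)*4 = 28*R)
1/(7556 + c(-189)) = 1/(7556 + 28*(-189)) = 1/(7556 - 5292) = 1/2264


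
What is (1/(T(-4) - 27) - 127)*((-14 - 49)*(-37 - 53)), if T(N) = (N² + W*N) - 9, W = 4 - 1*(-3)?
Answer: -5761665/8 ≈ -7.2021e+5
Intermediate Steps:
W = 7 (W = 4 + 3 = 7)
T(N) = -9 + N² + 7*N (T(N) = (N² + 7*N) - 9 = -9 + N² + 7*N)
(1/(T(-4) - 27) - 127)*((-14 - 49)*(-37 - 53)) = (1/((-9 + (-4)² + 7*(-4)) - 27) - 127)*((-14 - 49)*(-37 - 53)) = (1/((-9 + 16 - 28) - 27) - 127)*(-63*(-90)) = (1/(-21 - 27) - 127)*5670 = (1/(-48) - 127)*5670 = (-1/48 - 127)*5670 = -6097/48*5670 = -5761665/8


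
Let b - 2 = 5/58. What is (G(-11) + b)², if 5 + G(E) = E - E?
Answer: 28561/3364 ≈ 8.4902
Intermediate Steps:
b = 121/58 (b = 2 + 5/58 = 121/58 ≈ 2.0862)
G(E) = -5 (G(E) = -5 + (E - E) = -5 + 0 = -5)
(G(-11) + b)² = (-5 + 121/58)² = (-169/58)² = 28561/3364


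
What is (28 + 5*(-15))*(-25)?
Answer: 1175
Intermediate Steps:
(28 + 5*(-15))*(-25) = (28 - 75)*(-25) = -47*(-25) = 1175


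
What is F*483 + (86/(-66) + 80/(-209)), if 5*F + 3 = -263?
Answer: -80560991/3135 ≈ -25697.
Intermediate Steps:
F = -266/5 (F = -⅗ + (⅕)*(-263) = -⅗ - 263/5 = -266/5 ≈ -53.200)
F*483 + (86/(-66) + 80/(-209)) = -266/5*483 + (86/(-66) + 80/(-209)) = -128478/5 + (86*(-1/66) + 80*(-1/209)) = -128478/5 + (-43/33 - 80/209) = -128478/5 - 1057/627 = -80560991/3135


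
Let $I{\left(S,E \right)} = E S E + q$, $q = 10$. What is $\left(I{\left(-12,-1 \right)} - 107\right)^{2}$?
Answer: $11881$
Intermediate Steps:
$I{\left(S,E \right)} = 10 + S E^{2}$ ($I{\left(S,E \right)} = E S E + 10 = S E^{2} + 10 = 10 + S E^{2}$)
$\left(I{\left(-12,-1 \right)} - 107\right)^{2} = \left(\left(10 - 12 \left(-1\right)^{2}\right) - 107\right)^{2} = \left(\left(10 - 12\right) - 107\right)^{2} = \left(-2 - 107\right)^{2} = \left(-109\right)^{2} = 11881$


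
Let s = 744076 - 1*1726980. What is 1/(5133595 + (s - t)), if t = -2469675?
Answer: 1/6620366 ≈ 1.5105e-7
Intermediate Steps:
s = -982904 (s = 744076 - 1726980 = -982904)
1/(5133595 + (s - t)) = 1/(5133595 + (-982904 - 1*(-2469675))) = 1/(5133595 + (-982904 + 2469675)) = 1/(5133595 + 1486771) = 1/6620366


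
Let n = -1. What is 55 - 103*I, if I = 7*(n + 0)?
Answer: 776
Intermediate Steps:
I = -7 (I = 7*(-1 + 0) = 7*(-1) = -7)
55 - 103*I = 55 - 103*(-7) = 55 + 721 = 776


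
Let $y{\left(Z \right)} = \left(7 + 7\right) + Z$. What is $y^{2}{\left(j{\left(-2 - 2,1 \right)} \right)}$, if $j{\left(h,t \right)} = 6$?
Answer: $400$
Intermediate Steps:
$y{\left(Z \right)} = 14 + Z$
$y^{2}{\left(j{\left(-2 - 2,1 \right)} \right)} = \left(14 + 6\right)^{2} = 20^{2} = 400$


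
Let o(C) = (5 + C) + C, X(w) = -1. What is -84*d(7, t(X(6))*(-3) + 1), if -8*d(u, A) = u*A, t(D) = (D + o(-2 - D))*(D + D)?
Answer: 1911/2 ≈ 955.50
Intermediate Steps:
o(C) = 5 + 2*C
t(D) = 2*D*(1 - D) (t(D) = (D + (5 + 2*(-2 - D)))*(D + D) = (D + (5 + (-4 - 2*D)))*(2*D) = (D + (1 - 2*D))*(2*D) = (1 - D)*(2*D) = 2*D*(1 - D))
d(u, A) = -A*u/8 (d(u, A) = -u*A/8 = -A*u/8)
-84*d(7, t(X(6))*(-3) + 1) = -(-21)*((2*(-1)*(1 - 1*(-1)))*(-3) + 1)*7/2 = -(-21)*((2*(-1)*(1 + 1))*(-3) + 1)*7/2 = -(-21)*((2*(-1)*2)*(-3) + 1)*7/2 = -(-21)*(-4*(-3) + 1)*7/2 = -(-21)*(12 + 1)*7/2 = -(-21)*13*7/2 = -84*(-91/8) = 1911/2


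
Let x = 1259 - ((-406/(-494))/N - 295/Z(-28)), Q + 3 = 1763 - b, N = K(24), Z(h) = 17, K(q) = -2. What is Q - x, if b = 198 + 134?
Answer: 1270081/8398 ≈ 151.24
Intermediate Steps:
N = -2
b = 332
Q = 1428 (Q = -3 + (1763 - 1*332) = -3 + (1763 - 332) = -3 + 1431 = 1428)
x = 10722263/8398 (x = 1259 - (-406/(-494)/(-2) - 295/17) = 1259 - (-406*(-1/494)*(-½) - 295*1/17) = 1259 - ((203/247)*(-½) - 295/17) = 1259 - (-203/494 - 295/17) = 1259 - 1*(-149181/8398) = 1259 + 149181/8398 = 10722263/8398 ≈ 1276.8)
Q - x = 1428 - 1*10722263/8398 = 1428 - 10722263/8398 = 1270081/8398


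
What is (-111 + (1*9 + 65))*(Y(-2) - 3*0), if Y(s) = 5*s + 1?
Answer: 333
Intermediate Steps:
Y(s) = 1 + 5*s
(-111 + (1*9 + 65))*(Y(-2) - 3*0) = (-111 + (1*9 + 65))*((1 + 5*(-2)) - 3*0) = (-111 + (9 + 65))*((1 - 10) + 0) = (-111 + 74)*(-9 + 0) = -37*(-9) = 333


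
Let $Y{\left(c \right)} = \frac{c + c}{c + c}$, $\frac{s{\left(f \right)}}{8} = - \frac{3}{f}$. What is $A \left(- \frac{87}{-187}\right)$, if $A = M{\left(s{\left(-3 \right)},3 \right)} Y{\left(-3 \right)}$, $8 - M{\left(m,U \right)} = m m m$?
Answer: $- \frac{43848}{187} \approx -234.48$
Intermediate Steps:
$s{\left(f \right)} = - \frac{24}{f}$ ($s{\left(f \right)} = 8 \left(- \frac{3}{f}\right) = - \frac{24}{f}$)
$M{\left(m,U \right)} = 8 - m^{3}$ ($M{\left(m,U \right)} = 8 - m m m = 8 - m^{2} m = 8 - m^{3}$)
$Y{\left(c \right)} = 1$ ($Y{\left(c \right)} = \frac{2 c}{2 c} = 2 c \frac{1}{2 c} = 1$)
$A = -504$ ($A = \left(8 - \left(- \frac{24}{-3}\right)^{3}\right) 1 = \left(8 - \left(\left(-24\right) \left(- \frac{1}{3}\right)\right)^{3}\right) 1 = \left(8 - 8^{3}\right) 1 = \left(8 - 512\right) 1 = \left(-504\right) 1 = -504$)
$A \left(- \frac{87}{-187}\right) = - 504 \left(- \frac{87}{-187}\right) = - 504 \left(\left(-87\right) \left(- \frac{1}{187}\right)\right) = \left(-504\right) \frac{87}{187} = - \frac{43848}{187}$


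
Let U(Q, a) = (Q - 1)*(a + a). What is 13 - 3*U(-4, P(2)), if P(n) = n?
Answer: 73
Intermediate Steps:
U(Q, a) = 2*a*(-1 + Q) (U(Q, a) = (-1 + Q)*(2*a) = 2*a*(-1 + Q))
13 - 3*U(-4, P(2)) = 13 - 6*2*(-1 - 4) = 13 - 6*2*(-5) = 13 - 3*(-20) = 13 + 60 = 73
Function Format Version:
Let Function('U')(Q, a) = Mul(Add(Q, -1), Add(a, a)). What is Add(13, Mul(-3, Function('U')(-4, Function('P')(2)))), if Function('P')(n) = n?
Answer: 73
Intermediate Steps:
Function('U')(Q, a) = Mul(2, a, Add(-1, Q)) (Function('U')(Q, a) = Mul(Add(-1, Q), Mul(2, a)) = Mul(2, a, Add(-1, Q)))
Add(13, Mul(-3, Function('U')(-4, Function('P')(2)))) = Add(13, Mul(-3, Mul(2, 2, Add(-1, -4)))) = Add(13, Mul(-3, Mul(2, 2, -5))) = Add(13, Mul(-3, -20)) = Add(13, 60) = 73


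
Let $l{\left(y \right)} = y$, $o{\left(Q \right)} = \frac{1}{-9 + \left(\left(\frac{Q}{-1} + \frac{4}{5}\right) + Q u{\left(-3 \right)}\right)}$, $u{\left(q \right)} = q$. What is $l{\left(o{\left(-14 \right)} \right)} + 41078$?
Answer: $\frac{9817647}{239} \approx 41078.0$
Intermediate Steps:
$o{\left(Q \right)} = \frac{1}{- \frac{41}{5} - 4 Q}$ ($o{\left(Q \right)} = \frac{1}{-9 + \left(\left(\frac{Q}{-1} + \frac{4}{5}\right) + Q \left(-3\right)\right)} = \frac{1}{-9 - \left(- \frac{4}{5} + 3 Q - Q \left(-1\right)\right)} = \frac{1}{-9 - \left(- \frac{4}{5} + 4 Q\right)} = \frac{1}{- \frac{41}{5} - 4 Q}$)
$l{\left(o{\left(-14 \right)} \right)} + 41078 = - \frac{5}{41 + 20 \left(-14\right)} + 41078 = - \frac{5}{41 - 280} + 41078 = - \frac{5}{-239} + 41078 = \left(-5\right) \left(- \frac{1}{239}\right) + 41078 = \frac{5}{239} + 41078 = \frac{9817647}{239}$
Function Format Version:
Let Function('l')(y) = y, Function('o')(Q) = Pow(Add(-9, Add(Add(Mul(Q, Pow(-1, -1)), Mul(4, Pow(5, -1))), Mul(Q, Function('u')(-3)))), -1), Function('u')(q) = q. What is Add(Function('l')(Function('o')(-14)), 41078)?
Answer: Rational(9817647, 239) ≈ 41078.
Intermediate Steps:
Function('o')(Q) = Pow(Add(Rational(-41, 5), Mul(-4, Q)), -1) (Function('o')(Q) = Pow(Add(-9, Add(Add(Mul(Q, Pow(-1, -1)), Mul(4, Pow(5, -1))), Mul(Q, -3))), -1) = Pow(Add(-9, Add(Add(Mul(Q, -1), Mul(4, Rational(1, 5))), Mul(-3, Q))), -1) = Pow(Add(-9, Add(Add(Mul(-1, Q), Rational(4, 5)), Mul(-3, Q))), -1) = Pow(Add(-9, Add(Add(Rational(4, 5), Mul(-1, Q)), Mul(-3, Q))), -1) = Pow(Add(-9, Add(Rational(4, 5), Mul(-4, Q))), -1) = Pow(Add(Rational(-41, 5), Mul(-4, Q)), -1))
Add(Function('l')(Function('o')(-14)), 41078) = Add(Mul(-5, Pow(Add(41, Mul(20, -14)), -1)), 41078) = Add(Mul(-5, Pow(Add(41, -280), -1)), 41078) = Add(Mul(-5, Pow(-239, -1)), 41078) = Add(Mul(-5, Rational(-1, 239)), 41078) = Add(Rational(5, 239), 41078) = Rational(9817647, 239)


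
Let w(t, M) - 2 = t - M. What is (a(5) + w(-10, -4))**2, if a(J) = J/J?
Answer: 9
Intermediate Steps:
a(J) = 1
w(t, M) = 2 + t - M (w(t, M) = 2 + (t - M) = 2 + t - M)
(a(5) + w(-10, -4))**2 = (1 + (2 - 10 - 1*(-4)))**2 = (1 + (2 - 10 + 4))**2 = (1 - 4)**2 = (-3)**2 = 9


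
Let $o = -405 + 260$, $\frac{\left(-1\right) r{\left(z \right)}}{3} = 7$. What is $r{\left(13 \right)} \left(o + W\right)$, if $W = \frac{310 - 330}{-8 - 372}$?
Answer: $\frac{57834}{19} \approx 3043.9$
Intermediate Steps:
$r{\left(z \right)} = -21$ ($r{\left(z \right)} = \left(-3\right) 7 = -21$)
$o = -145$
$W = \frac{1}{19}$ ($W = - \frac{20}{-380} = \left(-20\right) \left(- \frac{1}{380}\right) = \frac{1}{19} \approx 0.052632$)
$r{\left(13 \right)} \left(o + W\right) = - 21 \left(-145 + \frac{1}{19}\right) = \left(-21\right) \left(- \frac{2754}{19}\right) = \frac{57834}{19}$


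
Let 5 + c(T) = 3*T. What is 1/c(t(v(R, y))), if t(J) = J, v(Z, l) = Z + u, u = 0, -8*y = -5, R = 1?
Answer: -½ ≈ -0.50000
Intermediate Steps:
y = 5/8 (y = -⅛*(-5) = 5/8 ≈ 0.62500)
v(Z, l) = Z (v(Z, l) = Z + 0 = Z)
c(T) = -5 + 3*T
1/c(t(v(R, y))) = 1/(-5 + 3*1) = 1/(-5 + 3) = 1/(-2) = -½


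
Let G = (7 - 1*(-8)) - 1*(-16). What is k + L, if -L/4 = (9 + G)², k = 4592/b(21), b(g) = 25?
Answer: -155408/25 ≈ -6216.3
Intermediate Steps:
G = 31 (G = (7 + 8) + 16 = 15 + 16 = 31)
k = 4592/25 ≈ 183.68
L = -6400 (L = -4*(9 + 31)² = -4*40² = -4*1600 = -6400)
k + L = 4592/25 - 6400 = -155408/25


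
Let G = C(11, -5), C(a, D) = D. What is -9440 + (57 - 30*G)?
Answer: -9233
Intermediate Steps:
G = -5
-9440 + (57 - 30*G) = -9440 + (57 - 30*(-5)) = -9440 + (57 + 150) = -9440 + 207 = -9233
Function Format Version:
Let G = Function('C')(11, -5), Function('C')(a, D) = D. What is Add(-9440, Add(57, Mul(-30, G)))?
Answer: -9233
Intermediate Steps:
G = -5
Add(-9440, Add(57, Mul(-30, G))) = Add(-9440, Add(57, Mul(-30, -5))) = Add(-9440, Add(57, 150)) = Add(-9440, 207) = -9233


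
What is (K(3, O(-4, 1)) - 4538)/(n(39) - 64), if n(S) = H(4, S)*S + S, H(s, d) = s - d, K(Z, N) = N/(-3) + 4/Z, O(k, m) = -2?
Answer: 2268/695 ≈ 3.2633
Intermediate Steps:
K(Z, N) = 4/Z - N/3 (K(Z, N) = N*(-⅓) + 4/Z = -N/3 + 4/Z = 4/Z - N/3)
n(S) = S + S*(4 - S) (n(S) = (4 - S)*S + S = S*(4 - S) + S = S + S*(4 - S))
(K(3, O(-4, 1)) - 4538)/(n(39) - 64) = ((4/3 - ⅓*(-2)) - 4538)/(39*(5 - 1*39) - 64) = ((4*(⅓) + ⅔) - 4538)/(39*(5 - 39) - 64) = ((4/3 + ⅔) - 4538)/(39*(-34) - 64) = (2 - 4538)/(-1326 - 64) = -4536/(-1390) = -4536*(-1/1390) = 2268/695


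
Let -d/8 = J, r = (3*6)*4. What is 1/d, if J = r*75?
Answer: -1/43200 ≈ -2.3148e-5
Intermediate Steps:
r = 72 (r = 18*4 = 72)
J = 5400 (J = 72*75 = 5400)
d = -43200 (d = -8*5400 = -43200)
1/d = 1/(-43200) = -1/43200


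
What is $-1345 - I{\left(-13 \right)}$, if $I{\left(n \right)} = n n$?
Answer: $-1514$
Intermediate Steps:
$I{\left(n \right)} = n^{2}$
$-1345 - I{\left(-13 \right)} = -1345 - \left(-13\right)^{2} = -1345 - 169 = -1514$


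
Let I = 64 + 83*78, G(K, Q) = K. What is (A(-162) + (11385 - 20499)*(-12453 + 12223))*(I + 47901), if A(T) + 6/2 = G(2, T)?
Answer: 114116066141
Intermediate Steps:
A(T) = -1 (A(T) = -3 + 2 = -1)
I = 6538 (I = 64 + 6474 = 6538)
(A(-162) + (11385 - 20499)*(-12453 + 12223))*(I + 47901) = (-1 + (11385 - 20499)*(-12453 + 12223))*(6538 + 47901) = (-1 - 9114*(-230))*54439 = (-1 + 2096220)*54439 = 2096219*54439 = 114116066141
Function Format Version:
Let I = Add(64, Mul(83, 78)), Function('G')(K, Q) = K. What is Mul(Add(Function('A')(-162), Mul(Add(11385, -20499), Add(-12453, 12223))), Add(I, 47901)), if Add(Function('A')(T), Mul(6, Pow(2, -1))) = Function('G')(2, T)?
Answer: 114116066141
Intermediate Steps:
Function('A')(T) = -1 (Function('A')(T) = Add(-3, 2) = -1)
I = 6538 (I = Add(64, 6474) = 6538)
Mul(Add(Function('A')(-162), Mul(Add(11385, -20499), Add(-12453, 12223))), Add(I, 47901)) = Mul(Add(-1, Mul(Add(11385, -20499), Add(-12453, 12223))), Add(6538, 47901)) = Mul(Add(-1, Mul(-9114, -230)), 54439) = Mul(Add(-1, 2096220), 54439) = Mul(2096219, 54439) = 114116066141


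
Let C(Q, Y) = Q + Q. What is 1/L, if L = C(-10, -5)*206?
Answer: -1/4120 ≈ -0.00024272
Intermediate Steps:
C(Q, Y) = 2*Q
L = -4120 (L = (2*(-10))*206 = -20*206 = -4120)
1/L = 1/(-4120) = -1/4120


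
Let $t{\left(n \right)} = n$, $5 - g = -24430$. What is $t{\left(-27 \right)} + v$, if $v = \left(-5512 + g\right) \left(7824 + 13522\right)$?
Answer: $403930331$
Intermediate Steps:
$g = 24435$ ($g = 5 - -24430 = 5 + 24430 = 24435$)
$v = 403930358$ ($v = \left(-5512 + 24435\right) \left(7824 + 13522\right) = 18923 \cdot 21346 = 403930358$)
$t{\left(-27 \right)} + v = -27 + 403930358 = 403930331$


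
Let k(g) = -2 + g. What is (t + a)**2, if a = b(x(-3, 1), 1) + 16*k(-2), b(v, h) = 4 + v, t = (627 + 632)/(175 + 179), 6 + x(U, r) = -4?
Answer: 553237441/125316 ≈ 4414.7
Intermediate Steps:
x(U, r) = -10 (x(U, r) = -6 - 4 = -10)
t = 1259/354 ≈ 3.5565
a = -70 (a = (4 - 10) + 16*(-2 - 2) = -6 + 16*(-4) = -6 - 64 = -70)
(t + a)**2 = (1259/354 - 70)**2 = (-23521/354)**2 = 553237441/125316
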